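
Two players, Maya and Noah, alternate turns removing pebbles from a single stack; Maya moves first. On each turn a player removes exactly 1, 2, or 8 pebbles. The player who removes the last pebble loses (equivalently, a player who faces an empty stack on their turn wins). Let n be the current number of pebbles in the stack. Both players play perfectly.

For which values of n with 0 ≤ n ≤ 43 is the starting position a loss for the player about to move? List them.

Compute win/loss labels from the base case upward. A position with no move is W. Any other position is W if it can reach an L in one move, else L.
n=0: no move; the opponent has just taken the last pebble and therefore loses → W
n=1: L (sole option 0(W) is W)
n=2: W (go to 1, an L position)
n=3: W (go to 1, an L position)
n=4: L (options 3(W), 2(W) are all W)
n=5: W (go to 4, an L position)
n=6: W (go to 4, an L position)
n=7: L (options 6(W), 5(W) are all W)
n=8: W (go to 7, an L position)
n=9: W (go to 7, an L position)
n=10: L (options 9(W), 8(W), 2(W) are all W)
n=11: W (go to 10, an L position)
n=12: W (go to 10, an L position)
n=13: L (options 12(W), 11(W), 5(W) are all W)
n=14: W (go to 13, an L position)
n=15: W (go to 13, an L position)
n=16: L (options 15(W), 14(W), 8(W) are all W)
n=17: W (go to 16, an L position)
n=18: W (go to 16, an L position)
n=19: L (options 18(W), 17(W), 11(W) are all W)
n=20: W (go to 19, an L position)
n=21: W (go to 19, an L position)
n=22: L (options 21(W), 20(W), 14(W) are all W)
n=23: W (go to 22, an L position)
n=24: W (go to 22, an L position)
n=25: L (options 24(W), 23(W), 17(W) are all W)
n=26: W (go to 25, an L position)
n=27: W (go to 25, an L position)
n=28: L (options 27(W), 26(W), 20(W) are all W)
n=29: W (go to 28, an L position)
n=30: W (go to 28, an L position)
n=31: L (options 30(W), 29(W), 23(W) are all W)
n=32: W (go to 31, an L position)
n=33: W (go to 31, an L position)
n=34: L (options 33(W), 32(W), 26(W) are all W)
n=35: W (go to 34, an L position)
n=36: W (go to 34, an L position)
n=37: L (options 36(W), 35(W), 29(W) are all W)
n=38: W (go to 37, an L position)
n=39: W (go to 37, an L position)
n=40: L (options 39(W), 38(W), 32(W) are all W)
n=41: W (go to 40, an L position)
n=42: W (go to 40, an L position)
n=43: L (options 42(W), 41(W), 35(W) are all W)
The losing starting values of n are exactly the entries labelled L in this table (15 of them).

1, 4, 7, 10, 13, 16, 19, 22, 25, 28, 31, 34, 37, 40, 43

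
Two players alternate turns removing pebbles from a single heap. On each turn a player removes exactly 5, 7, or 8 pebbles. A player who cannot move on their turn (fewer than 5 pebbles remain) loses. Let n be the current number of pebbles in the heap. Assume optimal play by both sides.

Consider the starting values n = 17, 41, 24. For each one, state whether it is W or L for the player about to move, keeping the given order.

17: L, 41: L, 24: W

Classify positions by backward induction: terminal positions (no move available) are L. From any other position, the mover wins iff some move reaches an L.
n=0: no move → L
n=1: no move → L
n=2: no move → L
n=3: no move → L
n=4: no move → L
n=5: W (go to 0, an L position)
n=6: W (go to 1, an L position)
n=7: W (go to 2, an L position)
n=8: W (go to 3, an L position)
n=9: W (go to 4, an L position)
n=10: W (go to 3, an L position)
n=11: W (go to 4, an L position)
n=12: W (go to 4, an L position)
n=13: L (options 8(W), 6(W), 5(W) are all W)
n=14: L (options 9(W), 7(W), 6(W) are all W)
n=15: L (options 10(W), 8(W), 7(W) are all W)
n=16: L (options 11(W), 9(W), 8(W) are all W)
n=17: L (options 12(W), 10(W), 9(W) are all W)
n=18: W (go to 13, an L position)
n=19: W (go to 14, an L position)
n=20: W (go to 15, an L position)
n=21: W (go to 16, an L position)
n=22: W (go to 17, an L position)
n=23: W (go to 16, an L position)
n=24: W (go to 17, an L position)
n=25: W (go to 17, an L position)
n=26: L (options 21(W), 19(W), 18(W) are all W)
n=27: L (options 22(W), 20(W), 19(W) are all W)
n=28: L (options 23(W), 21(W), 20(W) are all W)
n=29: L (options 24(W), 22(W), 21(W) are all W)
n=30: L (options 25(W), 23(W), 22(W) are all W)
n=31: W (go to 26, an L position)
n=32: W (go to 27, an L position)
n=33: W (go to 28, an L position)
n=34: W (go to 29, an L position)
n=35: W (go to 30, an L position)
n=36: W (go to 29, an L position)
n=37: W (go to 30, an L position)
n=38: W (go to 30, an L position)
n=39: L (options 34(W), 32(W), 31(W) are all W)
n=40: L (options 35(W), 33(W), 32(W) are all W)
n=41: L (options 36(W), 34(W), 33(W) are all W)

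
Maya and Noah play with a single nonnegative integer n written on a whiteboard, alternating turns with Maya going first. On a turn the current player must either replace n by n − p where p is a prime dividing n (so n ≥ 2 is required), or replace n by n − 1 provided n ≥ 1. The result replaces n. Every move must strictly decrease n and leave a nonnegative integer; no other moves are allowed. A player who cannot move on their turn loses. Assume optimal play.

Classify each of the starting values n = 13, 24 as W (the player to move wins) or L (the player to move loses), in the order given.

13: W, 24: L

Classify positions by backward induction: terminal positions (no move available) are L. From any other position, the mover wins iff some move reaches an L.
n=0: no move → L
n=1: →0(L), so W
n=2: →0(L), so W
n=3: →0(L), so W
n=4: →2(W), 3(W) — all W, so L
n=5: →0(L), so W
n=6: →4(L), so W
n=7: →0(L), so W
n=8: →6(W), 7(W) — all W, so L
n=9: →8(L), so W
n=10: →8(L), so W
n=11: →0(L), so W
n=12: →9(W), 10(W), 11(W) — all W, so L
n=13: →0(L), so W
n=14: →12(L), so W
n=15: →12(L), so W
n=16: →14(W), 15(W) — all W, so L
n=17: →0(L), so W
n=18: →16(L), so W
n=19: →0(L), so W
n=20: →15(W), 18(W), 19(W) — all W, so L
n=21: →20(L), so W
n=22: →20(L), so W
n=23: →0(L), so W
n=24: →21(W), 22(W), 23(W) — all W, so L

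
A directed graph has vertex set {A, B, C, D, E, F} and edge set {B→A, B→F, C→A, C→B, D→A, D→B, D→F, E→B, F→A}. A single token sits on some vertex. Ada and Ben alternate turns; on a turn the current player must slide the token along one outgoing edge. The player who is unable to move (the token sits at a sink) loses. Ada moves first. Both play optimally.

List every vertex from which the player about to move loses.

Label each position W (a win for the player to move) or L (a loss). A position with no legal move is L; any other position is W exactly when some move reaches an L, and L when every move reaches a W.
Every edge goes from a vertex to one that appears earlier in the order A, F, B, C, E, D, so processing vertices in that order labels each vertex after all of its successors.
A: no outgoing edge → L
F: →A(L), so W
B: →A(L), so W
C: →A(L), so W
E: →B(W) only, which is W, so L
D: →A(L), so W
The losing starting vertices are exactly the entries labelled L in this table (2 of them).

A, E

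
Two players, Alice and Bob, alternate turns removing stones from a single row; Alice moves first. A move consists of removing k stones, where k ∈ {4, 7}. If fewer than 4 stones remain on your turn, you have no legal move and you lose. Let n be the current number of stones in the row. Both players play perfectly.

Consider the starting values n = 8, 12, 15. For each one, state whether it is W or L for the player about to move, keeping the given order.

Work bottom-up. With no move the player to move loses. Otherwise the position is W if at least one move leads to an L position for the opponent, and L if every move leads to a W.
n=0: no move → L
n=1: no move → L
n=2: no move → L
n=3: no move → L
n=4: can move to 0, which is L ⇒ W
n=5: can move to 1, which is L ⇒ W
n=6: can move to 2, which is L ⇒ W
n=7: can move to 3, which is L ⇒ W
n=8: can move to 1, which is L ⇒ W
n=9: can move to 2, which is L ⇒ W
n=10: can move to 3, which is L ⇒ W
n=11: moves to 7(W), 4(W); every one is W ⇒ L
n=12: moves to 8(W), 5(W); every one is W ⇒ L
n=13: moves to 9(W), 6(W); every one is W ⇒ L
n=14: moves to 10(W), 7(W); every one is W ⇒ L
n=15: can move to 11, which is L ⇒ W

8: W, 12: L, 15: W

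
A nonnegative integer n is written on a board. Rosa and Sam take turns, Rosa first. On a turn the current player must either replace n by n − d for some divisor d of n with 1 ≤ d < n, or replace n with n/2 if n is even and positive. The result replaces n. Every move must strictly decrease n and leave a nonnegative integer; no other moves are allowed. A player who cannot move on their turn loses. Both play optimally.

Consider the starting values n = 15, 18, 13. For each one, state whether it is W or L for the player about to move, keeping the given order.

15: L, 18: W, 13: L

Positions with no move are L. A position that does have a move is losing for the player to move precisely when every available move leads to a winning position for the opponent. Fill in the labels:
n=0: no move → L
n=1: no move → L
n=2: reaches L-position 1 → W
n=3: only reaches 2(W), which is W → L
n=4: reaches L-position 3 → W
n=5: only reaches 4(W), which is W → L
n=6: reaches L-position 3 → W
n=7: only reaches 6(W), which is W → L
n=8: reaches L-position 7 → W
n=9: only reaches 6(W), 8(W), all W → L
n=10: reaches L-position 5 → W
n=11: only reaches 10(W), which is W → L
n=12: reaches L-position 9 → W
n=13: only reaches 12(W), which is W → L
n=14: reaches L-position 7 → W
n=15: only reaches 10(W), 12(W), 14(W), all W → L
n=16: reaches L-position 15 → W
n=17: only reaches 16(W), which is W → L
n=18: reaches L-position 9 → W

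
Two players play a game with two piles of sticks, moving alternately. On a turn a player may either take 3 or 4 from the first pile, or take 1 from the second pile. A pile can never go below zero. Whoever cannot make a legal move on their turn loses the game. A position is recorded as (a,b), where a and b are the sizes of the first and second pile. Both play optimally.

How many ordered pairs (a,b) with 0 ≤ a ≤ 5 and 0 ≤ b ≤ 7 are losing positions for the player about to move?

Label each position W (a win for the player to move) or L (a loss). A position with no legal move is L; any other position is W exactly when some move reaches an L, and L when every move reaches a W.
Every move lowers a or b (never raises either), so fill the grid row by row in increasing a, and left to right within a row: each cell's successors are then already labelled.
      b=0  b=1  b=2  b=3  b=4  b=5  b=6  b=7
a=0:    L    W    L    W    L    W    L    W
a=1:    L    W    L    W    L    W    L    W
a=2:    L    W    L    W    L    W    L    W
a=3:    W    L    W    L    W    L    W    L
a=4:    W    L    W    L    W    L    W    L
a=5:    W    L    W    L    W    L    W    L
Cells with no legal move (terminal, hence L): (0,0), (1,0), (2,0).
The remaining L cells, each justified by listing all of its moves:
(0,2): L (sole option (0,1)(W) is W)
(0,4): L (sole option (0,3)(W) is W)
(0,6): L (sole option (0,5)(W) is W)
(1,2): L (sole option (1,1)(W) is W)
(1,4): L (sole option (1,3)(W) is W)
(1,6): L (sole option (1,5)(W) is W)
(2,2): L (sole option (2,1)(W) is W)
(2,4): L (sole option (2,3)(W) is W)
(2,6): L (sole option (2,5)(W) is W)
(3,1): L (options (0,1)(W), (3,0)(W) are all W)
(3,3): L (options (0,3)(W), (3,2)(W) are all W)
(3,5): L (options (0,5)(W), (3,4)(W) are all W)
(3,7): L (options (0,7)(W), (3,6)(W) are all W)
(4,1): L (options (1,1)(W), (0,1)(W), (4,0)(W) are all W)
(4,3): L (options (1,3)(W), (0,3)(W), (4,2)(W) are all W)
(4,5): L (options (1,5)(W), (0,5)(W), (4,4)(W) are all W)
(4,7): L (options (1,7)(W), (0,7)(W), (4,6)(W) are all W)
(5,1): L (options (2,1)(W), (1,1)(W), (5,0)(W) are all W)
(5,3): L (options (2,3)(W), (1,3)(W), (5,2)(W) are all W)
(5,5): L (options (2,5)(W), (1,5)(W), (5,4)(W) are all W)
(5,7): L (options (2,7)(W), (1,7)(W), (5,6)(W) are all W)
Every other cell has at least one move into one of the L cells above, so it is W.
L cells per row: a=0: 4, a=1: 4, a=2: 4, a=3: 4, a=4: 4, a=5: 4; total 24.

24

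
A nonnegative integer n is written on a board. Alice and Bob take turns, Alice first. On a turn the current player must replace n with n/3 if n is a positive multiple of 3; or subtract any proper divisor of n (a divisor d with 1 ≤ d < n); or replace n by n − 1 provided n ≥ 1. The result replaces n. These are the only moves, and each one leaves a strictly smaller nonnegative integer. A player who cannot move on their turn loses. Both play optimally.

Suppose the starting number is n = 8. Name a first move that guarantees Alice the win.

Use the standard recursion: the mover loses at a terminal position; elsewhere, the mover wins exactly when some move hands the opponent an L position.
n=0: no move → L
n=1: W (go to 0, an L position)
n=2: L (sole option 1(W) is W)
n=3: W (go to 2, an L position)
n=4: W (go to 2, an L position)
n=5: L (sole option 4(W) is W)
n=6: W (go to 2, an L position)
n=7: L (sole option 6(W) is W)
n=8: W (go to 7, an L position)
From 8, the L positions reachable in one move are: 7.

Move to 7.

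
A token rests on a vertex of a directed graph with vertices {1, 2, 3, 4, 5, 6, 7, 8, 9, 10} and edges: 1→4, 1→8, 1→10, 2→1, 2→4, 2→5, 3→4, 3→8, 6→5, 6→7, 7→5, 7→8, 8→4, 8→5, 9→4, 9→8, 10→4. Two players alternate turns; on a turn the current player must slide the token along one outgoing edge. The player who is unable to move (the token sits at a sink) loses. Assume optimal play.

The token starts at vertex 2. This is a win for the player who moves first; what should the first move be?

Positions with no move are L. A position that does have a move is losing for the player to move precisely when every available move leads to a winning position for the opponent. Fill in the labels:
Every edge goes from a vertex to one that appears earlier in the order 5, 4, 8, 10, 9, 7, 6, 1, 3, 2, so processing vertices in that order labels each vertex after all of its successors.
5: no outgoing edge → L
4: no outgoing edge → L
8: →4(L), so W
10: →4(L), so W
9: →4(L), so W
7: →5(L), so W
6: →5(L), so W
1: →4(L), so W
3: →4(L), so W
2: →4(L), so W
From 2, the L positions reachable in one move are: 4, 5. Any move reaching one of these is winning.

Move to 4.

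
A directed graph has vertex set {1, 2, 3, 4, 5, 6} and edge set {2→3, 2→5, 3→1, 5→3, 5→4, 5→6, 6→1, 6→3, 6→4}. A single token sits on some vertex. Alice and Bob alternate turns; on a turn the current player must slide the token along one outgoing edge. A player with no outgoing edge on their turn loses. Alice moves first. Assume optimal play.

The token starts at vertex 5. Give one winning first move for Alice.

Move to 4.

Positions with no move are L. A position that does have a move is losing for the player to move precisely when every available move leads to a winning position for the opponent. Fill in the labels:
Every edge goes from a vertex to one that appears earlier in the order 1, 4, 3, 6, 5, 2, so processing vertices in that order labels each vertex after all of its successors.
1: no outgoing edge → L
4: no outgoing edge → L
3: W (go to 1, an L position)
6: W (go to 4, an L position)
5: W (go to 4, an L position)
2: L (options 5(W), 3(W) are all W)
From 5, the L positions reachable in one move are: 4.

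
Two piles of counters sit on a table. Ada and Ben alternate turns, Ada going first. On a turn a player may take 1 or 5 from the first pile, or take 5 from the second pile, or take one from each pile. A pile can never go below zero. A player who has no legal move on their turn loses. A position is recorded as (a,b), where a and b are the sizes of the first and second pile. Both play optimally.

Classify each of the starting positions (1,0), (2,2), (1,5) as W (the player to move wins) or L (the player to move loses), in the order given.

(1,0): W, (2,2): L, (1,5): W

Work bottom-up. With no move the player to move loses. Otherwise the position is W if at least one move leads to an L position for the opponent, and L if every move leads to a W.
No move ever increases a pile, so every position that can arise here has a ≤ 2 and b ≤ 5; it is enough to label the cells with 0 ≤ a ≤ 2 and 0 ≤ b ≤ 5.
Every move lowers a or b (never raises either), so fill the grid row by row in increasing a, and left to right within a row: each cell's successors are then already labelled.
      b=0  b=1  b=2  b=3  b=4  b=5
a=0:    L    L    L    L    L    W
a=1:    W    W    W    W    W    W
a=2:    L    L    L    L    L    W
Cells with no legal move (terminal, hence L): (0,0), (0,1), (0,2), (0,3), (0,4).
The remaining L cells, each justified by listing all of its moves:
(2,0): only reaches (1,0)(W), which is W → L
(2,1): only reaches (1,1)(W), (1,0)(W), all W → L
(2,2): only reaches (1,2)(W), (1,1)(W), all W → L
(2,3): only reaches (1,3)(W), (1,2)(W), all W → L
(2,4): only reaches (1,4)(W), (1,3)(W), all W → L
Every other cell has at least one move into one of the L cells above, so it is W.
(1,0): the move to (0,0) reaches an L cell, so W
(2,2): one of the L cells justified above, so L
(1,5): the move to (0,4) reaches an L cell, so W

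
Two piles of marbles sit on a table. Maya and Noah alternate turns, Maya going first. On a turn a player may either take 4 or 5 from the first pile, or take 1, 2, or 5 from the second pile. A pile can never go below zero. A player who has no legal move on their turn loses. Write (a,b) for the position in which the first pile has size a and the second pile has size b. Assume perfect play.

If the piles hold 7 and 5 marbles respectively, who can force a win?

Work bottom-up. With no move the player to move loses. Otherwise the position is W if at least one move leads to an L position for the opponent, and L if every move leads to a W.
No move ever increases a pile, so every position that can arise here has a ≤ 7 and b ≤ 5; it is enough to label the cells with 0 ≤ a ≤ 7 and 0 ≤ b ≤ 5.
Every move lowers a or b (never raises either), so fill the grid row by row in increasing a, and left to right within a row: each cell's successors are then already labelled.
      b=0  b=1  b=2  b=3  b=4  b=5
a=0:    L    W    W    L    W    W
a=1:    L    W    W    L    W    W
a=2:    L    W    W    L    W    W
a=3:    L    W    W    L    W    W
a=4:    W    L    W    W    L    W
a=5:    W    L    W    W    L    W
a=6:    W    L    W    W    L    W
a=7:    W    L    W    W    L    W
Cells with no legal move (terminal, hence L): (0,0), (1,0), (2,0), (3,0).
The remaining L cells, each justified by listing all of its moves:
(0,3): L (options (0,2)(W), (0,1)(W) are all W)
(1,3): L (options (1,2)(W), (1,1)(W) are all W)
(2,3): L (options (2,2)(W), (2,1)(W) are all W)
(3,3): L (options (3,2)(W), (3,1)(W) are all W)
(4,1): L (options (0,1)(W), (4,0)(W) are all W)
(4,4): L (options (0,4)(W), (4,3)(W), (4,2)(W) are all W)
(5,1): L (options (1,1)(W), (0,1)(W), (5,0)(W) are all W)
(5,4): L (options (1,4)(W), (0,4)(W), (5,3)(W), (5,2)(W) are all W)
(6,1): L (options (2,1)(W), (1,1)(W), (6,0)(W) are all W)
(6,4): L (options (2,4)(W), (1,4)(W), (6,3)(W), (6,2)(W) are all W)
(7,1): L (options (3,1)(W), (2,1)(W), (7,0)(W) are all W)
(7,4): L (options (3,4)(W), (2,4)(W), (7,3)(W), (7,2)(W) are all W)
Every other cell has at least one move into one of the L cells above, so it is W.
From (7,5) Maya can move to (7,4), reaching an L position.

Maya wins.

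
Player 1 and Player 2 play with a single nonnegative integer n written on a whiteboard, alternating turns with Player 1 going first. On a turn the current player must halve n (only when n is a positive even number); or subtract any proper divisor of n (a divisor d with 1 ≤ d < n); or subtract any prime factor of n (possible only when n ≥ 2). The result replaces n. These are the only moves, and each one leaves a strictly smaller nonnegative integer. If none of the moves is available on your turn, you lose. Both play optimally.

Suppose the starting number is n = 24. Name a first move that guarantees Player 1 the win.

Move to 20.

Use the standard recursion: the mover loses at a terminal position; elsewhere, the mover wins exactly when some move hands the opponent an L position.
n=0: no move → L
n=1: no move → L
n=2: can move to 0, which is L ⇒ W
n=3: can move to 0, which is L ⇒ W
n=4: moves to 2(W), 3(W); every one is W ⇒ L
n=5: can move to 0, which is L ⇒ W
n=6: can move to 4, which is L ⇒ W
n=7: can move to 0, which is L ⇒ W
n=8: can move to 4, which is L ⇒ W
n=9: moves to 6(W), 8(W); every one is W ⇒ L
n=10: can move to 9, which is L ⇒ W
n=11: can move to 0, which is L ⇒ W
n=12: can move to 9, which is L ⇒ W
n=13: can move to 0, which is L ⇒ W
n=14: moves to 7(W), 12(W), 13(W); every one is W ⇒ L
n=15: can move to 14, which is L ⇒ W
n=16: can move to 14, which is L ⇒ W
n=17: can move to 0, which is L ⇒ W
n=18: can move to 9, which is L ⇒ W
n=19: can move to 0, which is L ⇒ W
n=20: moves to 10(W), 15(W), 16(W), 18(W), 19(W); every one is W ⇒ L
n=21: can move to 14, which is L ⇒ W
n=22: can move to 20, which is L ⇒ W
n=23: can move to 0, which is L ⇒ W
n=24: can move to 20, which is L ⇒ W
From 24, the L positions reachable in one move are: 20.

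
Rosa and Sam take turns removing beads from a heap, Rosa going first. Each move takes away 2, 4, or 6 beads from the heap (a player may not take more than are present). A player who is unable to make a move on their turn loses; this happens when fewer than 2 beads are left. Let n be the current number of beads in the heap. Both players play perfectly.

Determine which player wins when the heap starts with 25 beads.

Sam wins.

Positions with no move are L. A position that does have a move is losing for the player to move precisely when every available move leads to a winning position for the opponent. Fill in the labels:
n=0: no move → L
n=1: no move → L
n=2: W (go to 0, an L position)
n=3: W (go to 1, an L position)
n=4: W (go to 0, an L position)
n=5: W (go to 1, an L position)
n=6: W (go to 0, an L position)
n=7: W (go to 1, an L position)
n=8: L (options 6(W), 4(W), 2(W) are all W)
n=9: L (options 7(W), 5(W), 3(W) are all W)
n=10: W (go to 8, an L position)
n=11: W (go to 9, an L position)
n=12: W (go to 8, an L position)
n=13: W (go to 9, an L position)
n=14: W (go to 8, an L position)
n=15: W (go to 9, an L position)
n=16: L (options 14(W), 12(W), 10(W) are all W)
n=17: L (options 15(W), 13(W), 11(W) are all W)
n=18: W (go to 16, an L position)
n=19: W (go to 17, an L position)
n=20: W (go to 16, an L position)
n=21: W (go to 17, an L position)
n=22: W (go to 16, an L position)
n=23: W (go to 17, an L position)
n=24: L (options 22(W), 20(W), 18(W) are all W)
n=25: L (options 23(W), 21(W), 19(W) are all W)
Every move from 25 reaches a W position, so the mover loses.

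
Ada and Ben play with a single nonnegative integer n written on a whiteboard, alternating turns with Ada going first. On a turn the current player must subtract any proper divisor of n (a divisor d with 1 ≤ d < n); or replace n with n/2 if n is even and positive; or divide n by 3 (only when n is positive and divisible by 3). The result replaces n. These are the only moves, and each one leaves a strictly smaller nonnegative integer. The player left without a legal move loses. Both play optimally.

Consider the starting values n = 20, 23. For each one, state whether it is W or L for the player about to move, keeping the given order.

Work bottom-up. With no move the player to move loses. Otherwise the position is W if at least one move leads to an L position for the opponent, and L if every move leads to a W.
n=0: no move → L
n=1: no move → L
n=2: W (go to 1, an L position)
n=3: W (go to 1, an L position)
n=4: L (options 2(W), 3(W) are all W)
n=5: W (go to 4, an L position)
n=6: W (go to 4, an L position)
n=7: L (sole option 6(W) is W)
n=8: W (go to 4, an L position)
n=9: L (options 3(W), 6(W), 8(W) are all W)
n=10: W (go to 9, an L position)
n=11: L (sole option 10(W) is W)
n=12: W (go to 4, an L position)
n=13: L (sole option 12(W) is W)
n=14: W (go to 7, an L position)
n=15: L (options 5(W), 10(W), 12(W), 14(W) are all W)
n=16: W (go to 15, an L position)
n=17: L (sole option 16(W) is W)
n=18: W (go to 9, an L position)
n=19: L (sole option 18(W) is W)
n=20: W (go to 15, an L position)
n=21: W (go to 7, an L position)
n=22: W (go to 11, an L position)
n=23: L (sole option 22(W) is W)

20: W, 23: L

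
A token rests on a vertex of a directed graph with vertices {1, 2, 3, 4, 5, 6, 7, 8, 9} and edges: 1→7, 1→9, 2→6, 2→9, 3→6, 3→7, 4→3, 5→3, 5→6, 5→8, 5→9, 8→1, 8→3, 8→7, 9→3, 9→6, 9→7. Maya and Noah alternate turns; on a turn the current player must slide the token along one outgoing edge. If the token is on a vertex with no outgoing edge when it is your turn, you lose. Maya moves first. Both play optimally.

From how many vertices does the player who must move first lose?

Use the standard recursion: the mover loses at a terminal position; elsewhere, the mover wins exactly when some move hands the opponent an L position.
Every edge goes from a vertex to one that appears earlier in the order 6, 7, 3, 9, 1, 4, 8, 2, 5, so processing vertices in that order labels each vertex after all of its successors.
6: no outgoing edge → L
7: no outgoing edge → L
3: W (go to 7, an L position)
9: W (go to 7, an L position)
1: W (go to 7, an L position)
4: L (sole option 3(W) is W)
8: W (go to 7, an L position)
2: W (go to 6, an L position)
5: W (go to 6, an L position)
The L vertices are 4, 6, 7; that is 3 in all.

3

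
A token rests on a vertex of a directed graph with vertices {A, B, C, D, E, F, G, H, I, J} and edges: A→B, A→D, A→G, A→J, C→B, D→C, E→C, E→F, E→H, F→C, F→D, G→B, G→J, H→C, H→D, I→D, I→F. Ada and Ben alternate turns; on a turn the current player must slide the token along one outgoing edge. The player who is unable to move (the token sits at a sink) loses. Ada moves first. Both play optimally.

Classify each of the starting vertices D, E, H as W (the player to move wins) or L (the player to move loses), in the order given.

Classify positions by backward induction: terminal positions (no move available) are L. From any other position, the mover wins iff some move reaches an L.
Every edge goes from a vertex to one that appears earlier in the order B, J, C, G, D, F, I, A, H, E, so processing vertices in that order labels each vertex after all of its successors.
B: no outgoing edge → L
J: no outgoing edge → L
C: →B(L), so W
G: →J(L), so W
D: →C(W) only, which is W, so L
F: →D(L), so W
I: →D(L), so W
A: →D(L), so W
H: →D(L), so W
E: →H(W), F(W), C(W) — all W, so L

D: L, E: L, H: W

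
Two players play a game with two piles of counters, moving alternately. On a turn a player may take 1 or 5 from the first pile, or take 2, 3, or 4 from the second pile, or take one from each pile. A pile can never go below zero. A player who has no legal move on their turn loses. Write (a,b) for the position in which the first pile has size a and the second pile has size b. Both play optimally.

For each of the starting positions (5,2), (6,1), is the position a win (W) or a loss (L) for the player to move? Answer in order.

(5,2): W, (6,1): L

Classify positions by backward induction: terminal positions (no move available) are L. From any other position, the mover wins iff some move reaches an L.
No move ever increases a pile, so every position that can arise here has a ≤ 6 and b ≤ 2; it is enough to label the cells with 0 ≤ a ≤ 6 and 0 ≤ b ≤ 2.
Every move lowers a or b (never raises either), so fill the grid row by row in increasing a, and left to right within a row: each cell's successors are then already labelled.
      b=0  b=1  b=2
a=0:    L    L    W
a=1:    W    W    W
a=2:    L    L    W
a=3:    W    W    W
a=4:    L    L    W
a=5:    W    W    W
a=6:    L    L    W
Cells with no legal move (terminal, hence L): (0,0), (0,1).
The remaining L cells, each justified by listing all of its moves:
(2,0): only reaches (1,0)(W), which is W → L
(2,1): only reaches (1,1)(W), (1,0)(W), all W → L
(4,0): only reaches (3,0)(W), which is W → L
(4,1): only reaches (3,1)(W), (3,0)(W), all W → L
(6,0): only reaches (5,0)(W), (1,0)(W), all W → L
(6,1): only reaches (5,1)(W), (1,1)(W), (5,0)(W), all W → L
Every other cell has at least one move into one of the L cells above, so it is W.
(5,2): the move to (4,1) reaches an L cell, so W
(6,1): one of the L cells justified above, so L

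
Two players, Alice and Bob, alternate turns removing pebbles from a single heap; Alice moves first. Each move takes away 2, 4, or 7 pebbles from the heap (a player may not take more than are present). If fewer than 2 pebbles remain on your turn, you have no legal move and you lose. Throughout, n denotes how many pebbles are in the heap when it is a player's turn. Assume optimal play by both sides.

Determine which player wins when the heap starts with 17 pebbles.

Classify positions by backward induction: terminal positions (no move available) are L. From any other position, the mover wins iff some move reaches an L.
n=0: no move → L
n=1: no move → L
n=2: can move to 0, which is L ⇒ W
n=3: can move to 1, which is L ⇒ W
n=4: can move to 0, which is L ⇒ W
n=5: can move to 1, which is L ⇒ W
n=6: moves to 4(W), 2(W); every one is W ⇒ L
n=7: can move to 0, which is L ⇒ W
n=8: can move to 6, which is L ⇒ W
n=9: moves to 7(W), 5(W), 2(W); every one is W ⇒ L
n=10: can move to 6, which is L ⇒ W
n=11: can move to 9, which is L ⇒ W
n=12: moves to 10(W), 8(W), 5(W); every one is W ⇒ L
n=13: can move to 9, which is L ⇒ W
n=14: can move to 12, which is L ⇒ W
n=15: moves to 13(W), 11(W), 8(W); every one is W ⇒ L
n=16: can move to 12, which is L ⇒ W
n=17: can move to 15, which is L ⇒ W
The starting position 17 is W: Alice should remove 2, leaving 15, handing over an L position.

Alice wins.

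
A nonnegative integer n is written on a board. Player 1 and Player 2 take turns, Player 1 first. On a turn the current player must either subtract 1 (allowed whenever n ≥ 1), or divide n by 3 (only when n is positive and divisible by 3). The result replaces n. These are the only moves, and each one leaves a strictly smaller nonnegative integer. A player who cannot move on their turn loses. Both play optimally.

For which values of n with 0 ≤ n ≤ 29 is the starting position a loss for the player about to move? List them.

0, 2, 4, 7, 9, 11, 13, 15, 17, 19, 22, 24, 26, 28

Compute win/loss labels from the base case upward. A position with no move is L. Any other position is W if it can reach an L in one move, else L.
n=0: no move → L
n=1: W (go to 0, an L position)
n=2: L (sole option 1(W) is W)
n=3: W (go to 2, an L position)
n=4: L (sole option 3(W) is W)
n=5: W (go to 4, an L position)
n=6: W (go to 2, an L position)
n=7: L (sole option 6(W) is W)
n=8: W (go to 7, an L position)
n=9: L (options 3(W), 8(W) are all W)
n=10: W (go to 9, an L position)
n=11: L (sole option 10(W) is W)
n=12: W (go to 4, an L position)
n=13: L (sole option 12(W) is W)
n=14: W (go to 13, an L position)
n=15: L (options 5(W), 14(W) are all W)
n=16: W (go to 15, an L position)
n=17: L (sole option 16(W) is W)
n=18: W (go to 17, an L position)
n=19: L (sole option 18(W) is W)
n=20: W (go to 19, an L position)
n=21: W (go to 7, an L position)
n=22: L (sole option 21(W) is W)
n=23: W (go to 22, an L position)
n=24: L (options 8(W), 23(W) are all W)
n=25: W (go to 24, an L position)
n=26: L (sole option 25(W) is W)
n=27: W (go to 9, an L position)
n=28: L (sole option 27(W) is W)
n=29: W (go to 28, an L position)
The losing starting values of n are exactly the entries labelled L in this table (14 of them).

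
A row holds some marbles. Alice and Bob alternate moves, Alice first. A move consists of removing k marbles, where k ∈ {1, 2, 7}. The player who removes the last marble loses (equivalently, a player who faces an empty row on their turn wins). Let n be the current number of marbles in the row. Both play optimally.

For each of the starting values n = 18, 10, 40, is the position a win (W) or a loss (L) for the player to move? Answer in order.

18: W, 10: L, 40: L

Positions with no move are W. A position that does have a move is losing for the player to move precisely when every available move leads to a winning position for the opponent. Fill in the labels:
n=0: no move; the opponent has just taken the last marble and therefore loses → W
n=1: the only move is to 0(W), a W ⇒ L
n=2: can move to 1, which is L ⇒ W
n=3: can move to 1, which is L ⇒ W
n=4: moves to 3(W), 2(W); every one is W ⇒ L
n=5: can move to 4, which is L ⇒ W
n=6: can move to 4, which is L ⇒ W
n=7: moves to 6(W), 5(W), 0(W); every one is W ⇒ L
n=8: can move to 7, which is L ⇒ W
n=9: can move to 7, which is L ⇒ W
n=10: moves to 9(W), 8(W), 3(W); every one is W ⇒ L
n=11: can move to 10, which is L ⇒ W
n=12: can move to 10, which is L ⇒ W
n=13: moves to 12(W), 11(W), 6(W); every one is W ⇒ L
n=14: can move to 13, which is L ⇒ W
n=15: can move to 13, which is L ⇒ W
n=16: moves to 15(W), 14(W), 9(W); every one is W ⇒ L
n=17: can move to 16, which is L ⇒ W
n=18: can move to 16, which is L ⇒ W
n=19: moves to 18(W), 17(W), 12(W); every one is W ⇒ L
n=20: can move to 19, which is L ⇒ W
n=21: can move to 19, which is L ⇒ W
n=22: moves to 21(W), 20(W), 15(W); every one is W ⇒ L
n=23: can move to 22, which is L ⇒ W
n=24: can move to 22, which is L ⇒ W
n=25: moves to 24(W), 23(W), 18(W); every one is W ⇒ L
n=26: can move to 25, which is L ⇒ W
n=27: can move to 25, which is L ⇒ W
n=28: moves to 27(W), 26(W), 21(W); every one is W ⇒ L
n=29: can move to 28, which is L ⇒ W
n=30: can move to 28, which is L ⇒ W
n=31: moves to 30(W), 29(W), 24(W); every one is W ⇒ L
n=32: can move to 31, which is L ⇒ W
n=33: can move to 31, which is L ⇒ W
n=34: moves to 33(W), 32(W), 27(W); every one is W ⇒ L
n=35: can move to 34, which is L ⇒ W
n=36: can move to 34, which is L ⇒ W
n=37: moves to 36(W), 35(W), 30(W); every one is W ⇒ L
n=38: can move to 37, which is L ⇒ W
n=39: can move to 37, which is L ⇒ W
n=40: moves to 39(W), 38(W), 33(W); every one is W ⇒ L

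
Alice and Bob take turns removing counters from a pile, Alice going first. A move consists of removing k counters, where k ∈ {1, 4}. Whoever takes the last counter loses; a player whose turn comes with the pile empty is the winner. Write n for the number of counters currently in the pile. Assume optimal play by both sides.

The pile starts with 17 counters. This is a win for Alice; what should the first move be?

Remove 1, leaving 16.

Build the W/L table. Terminal = W. A non-terminal position is W if it has a move to some L; otherwise it is L.
n=0: no move; the opponent has just taken the last counter and therefore loses → W
n=1: the only move is to 0(W), a W ⇒ L
n=2: can move to 1, which is L ⇒ W
n=3: the only move is to 2(W), a W ⇒ L
n=4: can move to 3, which is L ⇒ W
n=5: can move to 1, which is L ⇒ W
n=6: moves to 5(W), 2(W); every one is W ⇒ L
n=7: can move to 6, which is L ⇒ W
n=8: moves to 7(W), 4(W); every one is W ⇒ L
n=9: can move to 8, which is L ⇒ W
n=10: can move to 6, which is L ⇒ W
n=11: moves to 10(W), 7(W); every one is W ⇒ L
n=12: can move to 11, which is L ⇒ W
n=13: moves to 12(W), 9(W); every one is W ⇒ L
n=14: can move to 13, which is L ⇒ W
n=15: can move to 11, which is L ⇒ W
n=16: moves to 15(W), 12(W); every one is W ⇒ L
n=17: can move to 16, which is L ⇒ W
From 17, the L positions reachable in one move are: 16, 13. Any move reaching one of these is winning.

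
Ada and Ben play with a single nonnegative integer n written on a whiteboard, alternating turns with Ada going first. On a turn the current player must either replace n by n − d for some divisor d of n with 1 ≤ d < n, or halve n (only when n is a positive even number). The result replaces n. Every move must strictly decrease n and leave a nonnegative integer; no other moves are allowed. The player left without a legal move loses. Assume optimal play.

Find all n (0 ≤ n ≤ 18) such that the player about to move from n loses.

Label each position W (a win for the player to move) or L (a loss). A position with no legal move is L; any other position is W exactly when some move reaches an L, and L when every move reaches a W.
n=0: no move → L
n=1: no move → L
n=2: reaches L-position 1 → W
n=3: only reaches 2(W), which is W → L
n=4: reaches L-position 3 → W
n=5: only reaches 4(W), which is W → L
n=6: reaches L-position 3 → W
n=7: only reaches 6(W), which is W → L
n=8: reaches L-position 7 → W
n=9: only reaches 6(W), 8(W), all W → L
n=10: reaches L-position 5 → W
n=11: only reaches 10(W), which is W → L
n=12: reaches L-position 9 → W
n=13: only reaches 12(W), which is W → L
n=14: reaches L-position 7 → W
n=15: only reaches 10(W), 12(W), 14(W), all W → L
n=16: reaches L-position 15 → W
n=17: only reaches 16(W), which is W → L
n=18: reaches L-position 9 → W
The losing starting values of n are exactly the entries labelled L in this table (10 of them).

0, 1, 3, 5, 7, 9, 11, 13, 15, 17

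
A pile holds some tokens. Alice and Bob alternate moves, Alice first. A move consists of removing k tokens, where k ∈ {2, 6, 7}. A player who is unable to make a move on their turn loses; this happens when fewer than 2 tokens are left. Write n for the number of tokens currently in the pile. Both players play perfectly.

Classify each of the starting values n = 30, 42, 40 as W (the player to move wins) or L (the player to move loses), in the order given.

30: L, 42: W, 40: L

Positions with no move are L. A position that does have a move is losing for the player to move precisely when every available move leads to a winning position for the opponent. Fill in the labels:
n=0: no move → L
n=1: no move → L
n=2: →0(L), so W
n=3: →1(L), so W
n=4: →2(W) only, which is W, so L
n=5: →3(W) only, which is W, so L
n=6: →4(L), so W
n=7: →5(L), so W
n=8: →1(L), so W
n=9: →7(W), 3(W), 2(W) — all W, so L
n=10: →4(L), so W
n=11: →9(L), so W
n=12: →5(L), so W
n=13: →11(W), 7(W), 6(W) — all W, so L
n=14: →12(W), 8(W), 7(W) — all W, so L
n=15: →13(L), so W
n=16: →14(L), so W
n=17: →15(W), 11(W), 10(W) — all W, so L
n=18: →16(W), 12(W), 11(W) — all W, so L
n=19: →17(L), so W
n=20: →18(L), so W
n=21: →14(L), so W
n=22: →20(W), 16(W), 15(W) — all W, so L
n=23: →17(L), so W
n=24: →22(L), so W
n=25: →18(L), so W
n=26: →24(W), 20(W), 19(W) — all W, so L
n=27: →25(W), 21(W), 20(W) — all W, so L
n=28: →26(L), so W
n=29: →27(L), so W
n=30: →28(W), 24(W), 23(W) — all W, so L
n=31: →29(W), 25(W), 24(W) — all W, so L
n=32: →30(L), so W
n=33: →31(L), so W
n=34: →27(L), so W
n=35: →33(W), 29(W), 28(W) — all W, so L
n=36: →30(L), so W
n=37: →35(L), so W
n=38: →31(L), so W
n=39: →37(W), 33(W), 32(W) — all W, so L
n=40: →38(W), 34(W), 33(W) — all W, so L
n=41: →39(L), so W
n=42: →40(L), so W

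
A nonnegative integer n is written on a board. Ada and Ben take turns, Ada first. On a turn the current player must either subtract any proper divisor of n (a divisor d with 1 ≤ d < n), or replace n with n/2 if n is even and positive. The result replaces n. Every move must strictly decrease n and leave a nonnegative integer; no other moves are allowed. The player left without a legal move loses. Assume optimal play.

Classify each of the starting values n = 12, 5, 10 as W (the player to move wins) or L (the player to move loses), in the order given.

12: W, 5: L, 10: W

Classify positions by backward induction: terminal positions (no move available) are L. From any other position, the mover wins iff some move reaches an L.
n=0: no move → L
n=1: no move → L
n=2: →1(L), so W
n=3: →2(W) only, which is W, so L
n=4: →3(L), so W
n=5: →4(W) only, which is W, so L
n=6: →3(L), so W
n=7: →6(W) only, which is W, so L
n=8: →7(L), so W
n=9: →6(W), 8(W) — all W, so L
n=10: →5(L), so W
n=11: →10(W) only, which is W, so L
n=12: →9(L), so W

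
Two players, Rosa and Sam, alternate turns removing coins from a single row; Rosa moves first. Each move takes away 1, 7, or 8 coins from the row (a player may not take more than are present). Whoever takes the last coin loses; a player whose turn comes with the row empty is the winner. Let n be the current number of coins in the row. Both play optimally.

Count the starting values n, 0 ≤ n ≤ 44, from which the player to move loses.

Compute win/loss labels from the base case upward. A position with no move is W. Any other position is W if it can reach an L in one move, else L.
n=0: no move; the opponent has just taken the last coin and therefore loses → W
n=1: only reaches 0(W), which is W → L
n=2: reaches L-position 1 → W
n=3: only reaches 2(W), which is W → L
n=4: reaches L-position 3 → W
n=5: only reaches 4(W), which is W → L
n=6: reaches L-position 5 → W
n=7: only reaches 6(W), 0(W), all W → L
n=8: reaches L-position 7 → W
n=9: reaches L-position 1 → W
n=10: reaches L-position 3 → W
n=11: reaches L-position 3 → W
n=12: reaches L-position 5 → W
n=13: reaches L-position 5 → W
n=14: reaches L-position 7 → W
n=15: reaches L-position 7 → W
n=16: only reaches 15(W), 9(W), 8(W), all W → L
n=17: reaches L-position 16 → W
n=18: only reaches 17(W), 11(W), 10(W), all W → L
n=19: reaches L-position 18 → W
n=20: only reaches 19(W), 13(W), 12(W), all W → L
n=21: reaches L-position 20 → W
n=22: only reaches 21(W), 15(W), 14(W), all W → L
n=23: reaches L-position 22 → W
n=24: reaches L-position 16 → W
n=25: reaches L-position 18 → W
n=26: reaches L-position 18 → W
n=27: reaches L-position 20 → W
n=28: reaches L-position 20 → W
n=29: reaches L-position 22 → W
n=30: reaches L-position 22 → W
n=31: only reaches 30(W), 24(W), 23(W), all W → L
n=32: reaches L-position 31 → W
n=33: only reaches 32(W), 26(W), 25(W), all W → L
n=34: reaches L-position 33 → W
n=35: only reaches 34(W), 28(W), 27(W), all W → L
n=36: reaches L-position 35 → W
n=37: only reaches 36(W), 30(W), 29(W), all W → L
n=38: reaches L-position 37 → W
n=39: reaches L-position 31 → W
n=40: reaches L-position 33 → W
n=41: reaches L-position 33 → W
n=42: reaches L-position 35 → W
n=43: reaches L-position 35 → W
n=44: reaches L-position 37 → W
L entries with 0 ≤ n ≤ 44: n = 1, 3, 5, 7, 16, 18, 20, 22, 31, 33, 35, 37; that makes 12.

12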